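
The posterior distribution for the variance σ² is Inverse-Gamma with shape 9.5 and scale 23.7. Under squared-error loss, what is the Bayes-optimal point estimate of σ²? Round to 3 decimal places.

Mode = β/(α+1) = 23.7/10.5 = 2.257.
Mean = β/(α−1) = 23.7/8.5 = 2.788.
Squared-error loss ⇒ the optimal estimator is the posterior mean.

2.788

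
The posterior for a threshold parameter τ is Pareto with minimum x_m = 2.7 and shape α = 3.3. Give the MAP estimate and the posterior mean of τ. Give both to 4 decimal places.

MAP estimate = 2.7000, posterior mean = 3.8739

The Pareto density is strictly decreasing on [x_m, ∞), so the mode is x_m = 2.7000.
Mean = α·x_m/(α−1) = 3.3·2.7/2.3 = 3.8739.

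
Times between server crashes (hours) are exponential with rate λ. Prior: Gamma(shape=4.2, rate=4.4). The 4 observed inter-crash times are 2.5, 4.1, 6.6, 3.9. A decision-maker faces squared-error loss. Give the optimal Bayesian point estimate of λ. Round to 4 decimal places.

0.3814

Σ times = 17.1. Posterior: Gamma(shape = 4.2+4 = 8.2, rate = 4.4+17.1 = 21.5).
Mode = (α−1)/β = 7.2/21.5 = 0.3349.
Mean = α/β = 8.2/21.5 = 0.3814.
Squared-error loss ⇒ the optimal estimator is the posterior mean.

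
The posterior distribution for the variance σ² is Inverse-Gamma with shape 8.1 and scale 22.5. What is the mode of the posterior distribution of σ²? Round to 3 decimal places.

Mode = β/(α+1) = 22.5/9.1 = 2.473.
Mean = β/(α−1) = 22.5/7.1 = 3.169.
This is the posterior mode — the MAP estimate.

2.473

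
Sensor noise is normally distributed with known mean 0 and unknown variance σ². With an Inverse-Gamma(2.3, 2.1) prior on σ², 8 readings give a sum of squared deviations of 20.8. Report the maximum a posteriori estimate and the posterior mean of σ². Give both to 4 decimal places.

MAP = 1.7123, posterior mean = 2.3585

Posterior: Inverse-Gamma(shape = 2.3+8/2 = 6.3, scale = 2.1+20.8/2 = 12.5).
Mode = β/(α+1) = 12.5/7.3 = 1.7123.
Mean = β/(α−1) = 12.5/5.3 = 2.3585.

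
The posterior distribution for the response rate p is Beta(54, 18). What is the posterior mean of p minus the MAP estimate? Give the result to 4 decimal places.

Mode = (54−1)/(54+18−2) = 53/70 = 0.7571.
Mean = 54/(54+18) = 54/72 = 0.7500.
Difference = 0.7500 − 0.7571 = -0.0071.
Left-skewed posterior ⇒ mean < mode.

-0.0071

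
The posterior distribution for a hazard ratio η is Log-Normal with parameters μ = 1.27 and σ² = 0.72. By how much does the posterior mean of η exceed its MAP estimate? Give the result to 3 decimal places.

Mode = exp(μ − σ²) = exp(0.55) = 1.733.
Mean = exp(μ + σ²/2) = exp(1.630) = 5.104.
Difference = 5.104 − 1.733 = 3.371.
Mean > mode: the posterior has a right tail.

3.371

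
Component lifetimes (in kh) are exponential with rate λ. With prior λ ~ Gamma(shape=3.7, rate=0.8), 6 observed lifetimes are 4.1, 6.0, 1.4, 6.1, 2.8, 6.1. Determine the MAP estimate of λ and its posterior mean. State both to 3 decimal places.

MAP = 0.319; posterior mean = 0.355

Σ times = 26.5. Posterior: Gamma(shape = 3.7+6 = 9.7, rate = 0.8+26.5 = 27.3).
Mode = (α−1)/β = 8.7/27.3 = 0.319.
Mean = α/β = 9.7/27.3 = 0.355.
The mean is pulled above the mode by the posterior's right skew.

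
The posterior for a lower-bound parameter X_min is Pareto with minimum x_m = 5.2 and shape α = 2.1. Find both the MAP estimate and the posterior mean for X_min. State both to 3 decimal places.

The Pareto density is strictly decreasing on [x_m, ∞), so the mode is x_m = 5.200.
Mean = α·x_m/(α−1) = 2.1·5.2/1.1 = 9.927.
Right-skewed posterior ⇒ mode < mean.

MAP = 5.200; posterior mean = 9.927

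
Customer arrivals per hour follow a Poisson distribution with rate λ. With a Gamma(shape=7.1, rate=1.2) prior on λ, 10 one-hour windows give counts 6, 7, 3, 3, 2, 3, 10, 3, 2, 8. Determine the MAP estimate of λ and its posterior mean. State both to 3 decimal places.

Σ counts = 47. Posterior: Gamma(shape = 7.1+47 = 54.1, rate = 1.2+10 = 11.2).
Mode = (α−1)/β = 53.1/11.2 = 4.741.
Mean = α/β = 54.1/11.2 = 4.830.
The posterior is right-skewed, so the mean exceeds the mode.

MAP = 4.741, posterior mean = 4.830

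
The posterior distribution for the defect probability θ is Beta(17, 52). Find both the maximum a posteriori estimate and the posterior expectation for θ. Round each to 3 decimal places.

MAP: 0.239. Posterior mean: 0.246.

Mode = (17−1)/(17+52−2) = 16/67 = 0.239.
Mean = 17/(17+52) = 17/69 = 0.246.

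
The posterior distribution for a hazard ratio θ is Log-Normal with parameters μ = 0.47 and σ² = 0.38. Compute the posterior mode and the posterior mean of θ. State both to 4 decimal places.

Mode = exp(μ − σ²) = exp(0.09) = 1.0942.
Mean = exp(μ + σ²/2) = exp(0.660) = 1.9348.
The mean is pulled above the mode by the posterior's right skew.

MAP = 1.0942, posterior mean = 1.9348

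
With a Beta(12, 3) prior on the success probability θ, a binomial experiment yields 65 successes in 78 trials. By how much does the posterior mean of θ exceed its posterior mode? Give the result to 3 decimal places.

Posterior: Beta(12+65, 3+13) = Beta(77, 16).
Mode = (77−1)/(77+16−2) = 76/91 = 0.835.
Mean = 77/(77+16) = 77/93 = 0.828.
Difference = 0.828 − 0.835 = -0.007.

-0.007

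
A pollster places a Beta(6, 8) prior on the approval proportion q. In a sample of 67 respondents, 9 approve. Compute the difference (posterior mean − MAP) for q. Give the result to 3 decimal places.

Posterior: Beta(6+9, 8+58) = Beta(15, 66).
Mode = (15−1)/(15+66−2) = 14/79 = 0.177.
Mean = 15/(15+66) = 15/81 = 0.185.
Difference = 0.185 − 0.177 = 0.008.
Mean > mode: the posterior has a right tail.

0.008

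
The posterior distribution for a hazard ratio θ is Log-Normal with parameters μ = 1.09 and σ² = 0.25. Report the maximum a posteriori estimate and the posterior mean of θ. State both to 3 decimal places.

MAP = 2.316; posterior mean = 3.370

Mode = exp(μ − σ²) = exp(0.84) = 2.316.
Mean = exp(μ + σ²/2) = exp(1.215) = 3.370.
The posterior is right-skewed, so the mean exceeds the mode.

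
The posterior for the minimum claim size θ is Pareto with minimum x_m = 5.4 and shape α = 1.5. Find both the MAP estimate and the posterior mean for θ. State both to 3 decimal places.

The Pareto density is strictly decreasing on [x_m, ∞), so the mode is x_m = 5.400.
Mean = α·x_m/(α−1) = 1.5·5.4/0.5 = 16.200.
Mean > mode: the posterior has a right tail.

MAP estimate = 5.400, posterior mean = 16.200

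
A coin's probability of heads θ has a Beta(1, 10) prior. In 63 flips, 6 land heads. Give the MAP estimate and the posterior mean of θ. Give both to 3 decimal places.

MAP estimate = 0.083, posterior mean = 0.095

Posterior: Beta(1+6, 10+57) = Beta(7, 67).
Mode = (7−1)/(7+67−2) = 6/72 = 0.083.
Mean = 7/(7+67) = 7/74 = 0.095.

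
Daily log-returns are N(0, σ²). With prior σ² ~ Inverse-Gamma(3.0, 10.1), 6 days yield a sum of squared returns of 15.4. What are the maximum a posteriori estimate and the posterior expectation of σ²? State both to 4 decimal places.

Posterior: Inverse-Gamma(shape = 3.0+6/2 = 6.0, scale = 10.1+15.4/2 = 17.8).
Mode = β/(α+1) = 17.8/7.0 = 2.5429.
Mean = β/(α−1) = 17.8/5.0 = 3.5600.

maximum a posteriori estimate = 2.5429, posterior expectation = 3.5600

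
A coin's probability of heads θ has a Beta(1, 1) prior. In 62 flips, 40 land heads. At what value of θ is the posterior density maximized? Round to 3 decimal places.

Posterior: Beta(1+40, 1+22) = Beta(41, 23).
Mode = (41−1)/(41+23−2) = 40/62 = 0.645.
With a flat prior the MAP equals the MLE, 40/62.
Mean = 41/(41+23) = 41/64 = 0.641.
This is the posterior mode — the MAP estimate.

0.645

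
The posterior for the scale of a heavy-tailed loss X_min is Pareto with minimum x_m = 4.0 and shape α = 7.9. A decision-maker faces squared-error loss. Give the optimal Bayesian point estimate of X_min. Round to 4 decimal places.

The Pareto density is strictly decreasing on [x_m, ∞), so the mode is x_m = 4.0000.
Mean = α·x_m/(α−1) = 7.9·4.0/6.9 = 4.5797.
Squared-error loss ⇒ the optimal estimator is the posterior mean.

4.5797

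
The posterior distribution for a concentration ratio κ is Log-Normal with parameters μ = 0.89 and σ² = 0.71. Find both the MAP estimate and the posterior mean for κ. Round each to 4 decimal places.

MAP estimate = 1.1972, posterior mean = 3.4729

Mode = exp(μ − σ²) = exp(0.18) = 1.1972.
Mean = exp(μ + σ²/2) = exp(1.245) = 3.4729.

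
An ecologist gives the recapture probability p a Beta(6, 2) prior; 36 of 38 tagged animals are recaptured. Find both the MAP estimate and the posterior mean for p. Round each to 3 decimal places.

Posterior: Beta(6+36, 2+2) = Beta(42, 4).
Mode = (42−1)/(42+4−2) = 41/44 = 0.932.
Mean = 42/(42+4) = 42/46 = 0.913.
Mode > mean: the posterior has a left tail.

p_MAP = 0.932, E[p|data] = 0.913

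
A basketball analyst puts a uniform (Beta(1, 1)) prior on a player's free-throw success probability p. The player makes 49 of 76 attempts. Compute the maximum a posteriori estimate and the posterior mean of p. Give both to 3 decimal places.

Posterior: Beta(1+49, 1+27) = Beta(50, 28).
Mode = (50−1)/(50+28−2) = 49/76 = 0.645.
With a flat prior the MAP equals the MLE, 49/76.
Mean = 50/(50+28) = 50/78 = 0.641.

MAP = 0.645; posterior mean = 0.641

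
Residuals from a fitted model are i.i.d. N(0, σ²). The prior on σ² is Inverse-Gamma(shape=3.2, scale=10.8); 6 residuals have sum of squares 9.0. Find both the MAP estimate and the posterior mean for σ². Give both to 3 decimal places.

MAP: 2.125. Posterior mean: 2.942.

Posterior: Inverse-Gamma(shape = 3.2+6/2 = 6.2, scale = 10.8+9.0/2 = 15.3).
Mode = β/(α+1) = 15.3/7.2 = 2.125.
Mean = β/(α−1) = 15.3/5.2 = 2.942.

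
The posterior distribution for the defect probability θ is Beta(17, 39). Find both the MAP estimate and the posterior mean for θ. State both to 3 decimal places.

Mode = (17−1)/(17+39−2) = 16/54 = 0.296.
Mean = 17/(17+39) = 17/56 = 0.304.
The mean is pulled above the mode by the posterior's right skew.

MAP: 0.296. Posterior mean: 0.304.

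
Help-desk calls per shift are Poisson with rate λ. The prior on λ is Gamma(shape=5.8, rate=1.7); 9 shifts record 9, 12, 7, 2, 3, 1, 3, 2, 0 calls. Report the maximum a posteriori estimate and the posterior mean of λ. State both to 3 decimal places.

MAP = 4.093; posterior mean = 4.187

Σ counts = 39. Posterior: Gamma(shape = 5.8+39 = 44.8, rate = 1.7+9 = 10.7).
Mode = (α−1)/β = 43.8/10.7 = 4.093.
Mean = α/β = 44.8/10.7 = 4.187.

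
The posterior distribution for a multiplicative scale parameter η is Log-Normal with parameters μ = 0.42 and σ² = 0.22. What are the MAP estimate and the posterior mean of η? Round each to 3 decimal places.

Mode = exp(μ − σ²) = exp(0.20) = 1.221.
Mean = exp(μ + σ²/2) = exp(0.530) = 1.699.
The mean is pulled above the mode by the posterior's right skew.

MAP = 1.221, posterior mean = 1.699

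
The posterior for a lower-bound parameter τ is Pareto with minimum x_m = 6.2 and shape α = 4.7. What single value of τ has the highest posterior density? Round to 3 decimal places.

6.200

The Pareto density is strictly decreasing on [x_m, ∞), so the mode is x_m = 6.200.
Mean = α·x_m/(α−1) = 4.7·6.2/3.7 = 7.876.
This is the posterior mode — the MAP estimate.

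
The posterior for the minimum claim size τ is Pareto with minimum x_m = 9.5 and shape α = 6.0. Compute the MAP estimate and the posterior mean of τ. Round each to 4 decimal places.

τ_MAP = 9.5000, E[τ|data] = 11.4000

The Pareto density is strictly decreasing on [x_m, ∞), so the mode is x_m = 9.5000.
Mean = α·x_m/(α−1) = 6.0·9.5/5.0 = 11.4000.
The mean is pulled above the mode by the posterior's right skew.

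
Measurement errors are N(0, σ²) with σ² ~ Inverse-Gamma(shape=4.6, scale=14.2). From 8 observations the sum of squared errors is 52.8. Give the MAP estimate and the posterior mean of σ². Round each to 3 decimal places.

MAP estimate = 4.229, posterior mean = 5.342

Posterior: Inverse-Gamma(shape = 4.6+8/2 = 8.6, scale = 14.2+52.8/2 = 40.6).
Mode = β/(α+1) = 40.6/9.6 = 4.229.
Mean = β/(α−1) = 40.6/7.6 = 5.342.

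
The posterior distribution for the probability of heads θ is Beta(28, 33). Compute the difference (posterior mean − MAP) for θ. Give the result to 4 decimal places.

0.0014

Mode = (28−1)/(28+33−2) = 27/59 = 0.4576.
Mean = 28/(28+33) = 28/61 = 0.4590.
Difference = 0.4590 − 0.4576 = 0.0014.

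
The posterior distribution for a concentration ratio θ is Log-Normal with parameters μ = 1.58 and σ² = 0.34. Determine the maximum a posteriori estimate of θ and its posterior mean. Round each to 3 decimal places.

Mode = exp(μ − σ²) = exp(1.24) = 3.456.
Mean = exp(μ + σ²/2) = exp(1.750) = 5.755.

maximum a posteriori estimate = 3.456, posterior mean = 5.755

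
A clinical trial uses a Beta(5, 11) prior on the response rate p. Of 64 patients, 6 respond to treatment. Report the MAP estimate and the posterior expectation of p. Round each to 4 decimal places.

Posterior: Beta(5+6, 11+58) = Beta(11, 69).
Mode = (11−1)/(11+69−2) = 10/78 = 0.1282.
Mean = 11/(11+69) = 11/80 = 0.1375.
Mean > mode: the posterior has a right tail.

MAP estimate = 0.1282, posterior expectation = 0.1375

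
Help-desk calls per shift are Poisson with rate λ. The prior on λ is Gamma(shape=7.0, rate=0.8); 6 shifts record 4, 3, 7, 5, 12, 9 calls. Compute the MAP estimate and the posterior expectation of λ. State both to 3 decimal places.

MAP estimate = 6.765, posterior expectation = 6.912

Σ counts = 40. Posterior: Gamma(shape = 7.0+40 = 47.0, rate = 0.8+6 = 6.8).
Mode = (α−1)/β = 46.0/6.8 = 6.765.
Mean = α/β = 47.0/6.8 = 6.912.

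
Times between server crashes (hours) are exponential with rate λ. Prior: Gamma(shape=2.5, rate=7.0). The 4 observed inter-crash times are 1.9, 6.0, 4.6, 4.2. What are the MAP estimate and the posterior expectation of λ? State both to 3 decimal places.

Σ times = 16.7. Posterior: Gamma(shape = 2.5+4 = 6.5, rate = 7.0+16.7 = 23.7).
Mode = (α−1)/β = 5.5/23.7 = 0.232.
Mean = α/β = 6.5/23.7 = 0.274.

MAP = 0.232, posterior mean = 0.274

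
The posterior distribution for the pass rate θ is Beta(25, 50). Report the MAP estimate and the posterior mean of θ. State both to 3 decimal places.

MAP estimate = 0.329, posterior mean = 0.333

Mode = (25−1)/(25+50−2) = 24/73 = 0.329.
Mean = 25/(25+50) = 25/75 = 0.333.
The mean is pulled above the mode by the posterior's right skew.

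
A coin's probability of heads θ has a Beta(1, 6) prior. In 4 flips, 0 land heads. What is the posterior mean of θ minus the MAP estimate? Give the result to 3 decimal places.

Posterior: Beta(1+0, 6+4) = Beta(1, 10).
Since α = 1 ≤ 1 and β > 1, the Beta density is monotone decreasing on [0,1]; the mode is at 0.
Mean = 1/(1+10) = 0.091.
Difference = 0.091 − 0.000 = 0.091.
Right-skewed posterior ⇒ mode < mean.

0.091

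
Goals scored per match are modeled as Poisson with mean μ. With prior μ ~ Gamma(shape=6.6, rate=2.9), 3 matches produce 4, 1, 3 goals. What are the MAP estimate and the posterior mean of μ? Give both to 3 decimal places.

Σ counts = 8. Posterior: Gamma(shape = 6.6+8 = 14.6, rate = 2.9+3 = 5.9).
Mode = (α−1)/β = 13.6/5.9 = 2.305.
Mean = α/β = 14.6/5.9 = 2.475.

μ_MAP = 2.305, E[μ|data] = 2.475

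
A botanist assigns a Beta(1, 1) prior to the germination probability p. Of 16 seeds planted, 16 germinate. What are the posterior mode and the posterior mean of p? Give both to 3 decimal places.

Posterior: Beta(1+16, 1+0) = Beta(17, 1).
Since β = 1 ≤ 1 and α > 1, the Beta density is monotone increasing on [0,1]; the mode is at 1.
Mean = 17/(17+1) = 0.944.

MAP = 1.000; posterior mean = 0.944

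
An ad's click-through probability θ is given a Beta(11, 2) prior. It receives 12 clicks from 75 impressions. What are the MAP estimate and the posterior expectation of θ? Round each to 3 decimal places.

θ_MAP = 0.256, E[θ|data] = 0.261

Posterior: Beta(11+12, 2+63) = Beta(23, 65).
Mode = (23−1)/(23+65−2) = 22/86 = 0.256.
Mean = 23/(23+65) = 23/88 = 0.261.
The posterior is right-skewed, so the mean exceeds the mode.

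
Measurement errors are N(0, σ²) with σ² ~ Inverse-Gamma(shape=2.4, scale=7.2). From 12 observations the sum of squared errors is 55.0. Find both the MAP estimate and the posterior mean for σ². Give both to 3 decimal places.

Posterior: Inverse-Gamma(shape = 2.4+12/2 = 8.4, scale = 7.2+55.0/2 = 34.7).
Mode = β/(α+1) = 34.7/9.4 = 3.691.
Mean = β/(α−1) = 34.7/7.4 = 4.689.
The posterior is right-skewed, so the mean exceeds the mode.

MAP = 3.691, posterior mean = 4.689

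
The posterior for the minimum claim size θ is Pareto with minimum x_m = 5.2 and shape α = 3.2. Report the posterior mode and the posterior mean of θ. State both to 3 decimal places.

MAP = 5.200; posterior mean = 7.564

The Pareto density is strictly decreasing on [x_m, ∞), so the mode is x_m = 5.200.
Mean = α·x_m/(α−1) = 3.2·5.2/2.2 = 7.564.
The mean is pulled above the mode by the posterior's right skew.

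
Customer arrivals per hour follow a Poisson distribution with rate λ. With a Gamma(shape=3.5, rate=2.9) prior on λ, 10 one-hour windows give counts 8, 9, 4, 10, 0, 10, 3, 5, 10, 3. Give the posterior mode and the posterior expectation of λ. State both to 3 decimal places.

Σ counts = 62. Posterior: Gamma(shape = 3.5+62 = 65.5, rate = 2.9+10 = 12.9).
Mode = (α−1)/β = 64.5/12.9 = 5.000.
Mean = α/β = 65.5/12.9 = 5.078.
Mean > mode: the posterior has a right tail.

λ_MAP = 5.000, E[λ|data] = 5.078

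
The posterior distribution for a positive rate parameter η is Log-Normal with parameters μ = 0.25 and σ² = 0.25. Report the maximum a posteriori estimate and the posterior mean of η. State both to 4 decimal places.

Mode = exp(μ − σ²) = exp(0.00) = 1.0000.
Mean = exp(μ + σ²/2) = exp(0.375) = 1.4550.
The mean is pulled above the mode by the posterior's right skew.

MAP: 1.0000. Posterior mean: 1.4550.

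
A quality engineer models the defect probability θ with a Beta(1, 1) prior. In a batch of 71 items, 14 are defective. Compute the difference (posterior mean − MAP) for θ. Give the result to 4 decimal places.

Posterior: Beta(1+14, 1+57) = Beta(15, 58).
Mode = (15−1)/(15+58−2) = 14/71 = 0.1972.
With a flat prior the MAP equals the MLE, 14/71.
Mean = 15/(15+58) = 15/73 = 0.2055.
Difference = 0.2055 − 0.1972 = 0.0083.
The mean is pulled above the mode by the posterior's right skew.

0.0083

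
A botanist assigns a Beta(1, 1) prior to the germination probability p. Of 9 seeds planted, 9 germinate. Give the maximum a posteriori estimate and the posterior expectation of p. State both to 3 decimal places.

MAP = 1.000, posterior mean = 0.909

Posterior: Beta(1+9, 1+0) = Beta(10, 1).
Since β = 1 ≤ 1 and α > 1, the Beta density is monotone increasing on [0,1]; the mode is at 1.
Mean = 10/(10+1) = 0.909.
The mean is pulled below the mode by the posterior's left skew.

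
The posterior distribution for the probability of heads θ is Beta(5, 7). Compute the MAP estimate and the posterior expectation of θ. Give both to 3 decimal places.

MAP estimate = 0.400, posterior expectation = 0.417

Mode = (5−1)/(5+7−2) = 4/10 = 0.400.
Mean = 5/(5+7) = 5/12 = 0.417.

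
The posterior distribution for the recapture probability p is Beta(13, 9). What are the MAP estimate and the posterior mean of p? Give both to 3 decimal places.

MAP = 0.600; posterior mean = 0.591

Mode = (13−1)/(13+9−2) = 12/20 = 0.600.
Mean = 13/(13+9) = 13/22 = 0.591.
The mean is pulled below the mode by the posterior's left skew.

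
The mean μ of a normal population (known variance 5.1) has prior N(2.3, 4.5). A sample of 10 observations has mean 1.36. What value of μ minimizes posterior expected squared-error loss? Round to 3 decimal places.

1.456

Posterior for μ is Normal. Precision-weighted mean: (1/4.5·2.3 + 10/5.1·1.36) / (1/4.5 + 10/5.1) = 1.456.
A Normal posterior is symmetric, so mode = mean.
Squared-error loss ⇒ the optimal estimator is the posterior mean.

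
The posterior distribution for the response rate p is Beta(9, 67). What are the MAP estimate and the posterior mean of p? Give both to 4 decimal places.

MAP = 0.1081, posterior mean = 0.1184

Mode = (9−1)/(9+67−2) = 8/74 = 0.1081.
Mean = 9/(9+67) = 9/76 = 0.1184.
Right-skewed posterior ⇒ mode < mean.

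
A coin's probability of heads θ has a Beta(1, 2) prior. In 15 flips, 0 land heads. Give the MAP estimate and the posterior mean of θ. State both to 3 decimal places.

θ_MAP = 0.000, E[θ|data] = 0.056

Posterior: Beta(1+0, 2+15) = Beta(1, 17).
Since α = 1 ≤ 1 and β > 1, the Beta density is monotone decreasing on [0,1]; the mode is at 0.
Mean = 1/(1+17) = 0.056.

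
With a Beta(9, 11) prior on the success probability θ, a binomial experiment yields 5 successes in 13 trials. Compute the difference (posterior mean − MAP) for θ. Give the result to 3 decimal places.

Posterior: Beta(9+5, 11+8) = Beta(14, 19).
Mode = (14−1)/(14+19−2) = 13/31 = 0.419.
Mean = 14/(14+19) = 14/33 = 0.424.
Difference = 0.424 − 0.419 = 0.005.

0.005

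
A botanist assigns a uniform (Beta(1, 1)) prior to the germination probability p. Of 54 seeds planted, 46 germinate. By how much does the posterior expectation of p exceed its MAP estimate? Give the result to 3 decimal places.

Posterior: Beta(1+46, 1+8) = Beta(47, 9).
Mode = (47−1)/(47+9−2) = 46/54 = 0.852.
With a flat prior the MAP equals the MLE, 46/54.
Mean = 47/(47+9) = 47/56 = 0.839.
Difference = 0.839 − 0.852 = -0.013.
The mean is pulled below the mode by the posterior's left skew.

-0.013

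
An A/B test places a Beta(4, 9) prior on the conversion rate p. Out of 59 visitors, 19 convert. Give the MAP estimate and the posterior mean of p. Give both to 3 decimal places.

MAP estimate = 0.314, posterior mean = 0.319

Posterior: Beta(4+19, 9+40) = Beta(23, 49).
Mode = (23−1)/(23+49−2) = 22/70 = 0.314.
Mean = 23/(23+49) = 23/72 = 0.319.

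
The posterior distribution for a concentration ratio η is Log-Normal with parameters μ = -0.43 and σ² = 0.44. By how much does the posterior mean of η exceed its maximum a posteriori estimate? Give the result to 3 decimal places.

Mode = exp(μ − σ²) = exp(-0.87) = 0.419.
Mean = exp(μ + σ²/2) = exp(-0.210) = 0.811.
Difference = 0.811 − 0.419 = 0.392.

0.392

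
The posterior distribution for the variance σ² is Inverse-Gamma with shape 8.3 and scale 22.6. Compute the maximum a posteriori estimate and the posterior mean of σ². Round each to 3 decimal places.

MAP = 2.430, posterior mean = 3.096

Mode = β/(α+1) = 22.6/9.3 = 2.430.
Mean = β/(α−1) = 22.6/7.3 = 3.096.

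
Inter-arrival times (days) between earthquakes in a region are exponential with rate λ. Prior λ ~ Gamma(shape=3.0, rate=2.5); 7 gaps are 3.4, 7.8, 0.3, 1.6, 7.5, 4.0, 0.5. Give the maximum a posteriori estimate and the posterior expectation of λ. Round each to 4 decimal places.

MAP = 0.3261, posterior mean = 0.3623

Σ times = 25.1. Posterior: Gamma(shape = 3.0+7 = 10.0, rate = 2.5+25.1 = 27.6).
Mode = (α−1)/β = 9.0/27.6 = 0.3261.
Mean = α/β = 10.0/27.6 = 0.3623.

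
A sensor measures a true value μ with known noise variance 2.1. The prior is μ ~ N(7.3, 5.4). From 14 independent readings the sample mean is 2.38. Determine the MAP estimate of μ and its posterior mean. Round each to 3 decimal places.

MAP: 2.513. Posterior mean: 2.513.

Posterior for μ is Normal. Precision-weighted mean: (1/5.4·7.3 + 14/2.1·2.38) / (1/5.4 + 14/2.1) = 2.513.
A Normal posterior is symmetric, so mode = mean.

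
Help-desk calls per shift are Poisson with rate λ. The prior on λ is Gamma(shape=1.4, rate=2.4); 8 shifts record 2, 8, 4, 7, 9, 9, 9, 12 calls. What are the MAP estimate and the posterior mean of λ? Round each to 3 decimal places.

λ_MAP = 5.808, E[λ|data] = 5.904

Σ counts = 60. Posterior: Gamma(shape = 1.4+60 = 61.4, rate = 2.4+8 = 10.4).
Mode = (α−1)/β = 60.4/10.4 = 5.808.
Mean = α/β = 61.4/10.4 = 5.904.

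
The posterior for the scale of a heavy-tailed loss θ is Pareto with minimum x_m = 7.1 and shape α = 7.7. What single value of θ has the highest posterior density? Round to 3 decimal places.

7.100

The Pareto density is strictly decreasing on [x_m, ∞), so the mode is x_m = 7.100.
Mean = α·x_m/(α−1) = 7.7·7.1/6.7 = 8.160.
This is the posterior mode — the MAP estimate.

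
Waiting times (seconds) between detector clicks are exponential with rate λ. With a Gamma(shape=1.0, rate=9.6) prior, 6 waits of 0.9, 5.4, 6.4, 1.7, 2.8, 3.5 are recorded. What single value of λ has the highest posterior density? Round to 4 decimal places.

0.1980

Σ times = 20.7. Posterior: Gamma(shape = 1.0+6 = 7.0, rate = 9.6+20.7 = 30.3).
Mode = (α−1)/β = 6.0/30.3 = 0.1980.
Mean = α/β = 7.0/30.3 = 0.2310.
This is the posterior mode — the MAP estimate.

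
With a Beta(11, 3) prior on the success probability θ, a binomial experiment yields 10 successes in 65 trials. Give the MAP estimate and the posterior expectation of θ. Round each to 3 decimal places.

MAP: 0.260. Posterior mean: 0.266.

Posterior: Beta(11+10, 3+55) = Beta(21, 58).
Mode = (21−1)/(21+58−2) = 20/77 = 0.260.
Mean = 21/(21+58) = 21/79 = 0.266.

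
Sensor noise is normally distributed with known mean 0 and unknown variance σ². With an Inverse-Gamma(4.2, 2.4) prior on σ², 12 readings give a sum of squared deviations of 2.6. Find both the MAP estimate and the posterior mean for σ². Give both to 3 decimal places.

Posterior: Inverse-Gamma(shape = 4.2+12/2 = 10.2, scale = 2.4+2.6/2 = 3.7).
Mode = β/(α+1) = 3.7/11.2 = 0.330.
Mean = β/(α−1) = 3.7/9.2 = 0.402.

MAP = 0.330; posterior mean = 0.402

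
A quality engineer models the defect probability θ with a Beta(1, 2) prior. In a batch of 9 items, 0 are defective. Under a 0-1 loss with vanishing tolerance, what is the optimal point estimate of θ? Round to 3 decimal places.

0.000

Posterior: Beta(1+0, 2+9) = Beta(1, 11).
Since α = 1 ≤ 1 and β > 1, the Beta density is monotone decreasing on [0,1]; the mode is at 0.
Mean = 1/(1+11) = 0.083.
This is the posterior mode — the MAP estimate.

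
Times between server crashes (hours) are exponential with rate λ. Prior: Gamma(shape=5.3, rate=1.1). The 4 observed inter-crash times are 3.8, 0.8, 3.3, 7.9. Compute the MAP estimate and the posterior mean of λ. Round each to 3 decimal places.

Σ times = 15.8. Posterior: Gamma(shape = 5.3+4 = 9.3, rate = 1.1+15.8 = 16.9).
Mode = (α−1)/β = 8.3/16.9 = 0.491.
Mean = α/β = 9.3/16.9 = 0.550.

λ_MAP = 0.491, E[λ|data] = 0.550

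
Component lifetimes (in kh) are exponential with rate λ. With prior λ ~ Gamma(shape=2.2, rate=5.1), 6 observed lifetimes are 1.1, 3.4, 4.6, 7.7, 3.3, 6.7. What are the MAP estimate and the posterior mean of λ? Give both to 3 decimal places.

λ_MAP = 0.226, E[λ|data] = 0.257

Σ times = 26.8. Posterior: Gamma(shape = 2.2+6 = 8.2, rate = 5.1+26.8 = 31.9).
Mode = (α−1)/β = 7.2/31.9 = 0.226.
Mean = α/β = 8.2/31.9 = 0.257.
The posterior is right-skewed, so the mean exceeds the mode.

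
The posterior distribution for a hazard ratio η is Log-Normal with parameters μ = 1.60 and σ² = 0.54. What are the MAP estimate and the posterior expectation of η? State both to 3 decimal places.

Mode = exp(μ − σ²) = exp(1.06) = 2.886.
Mean = exp(μ + σ²/2) = exp(1.870) = 6.488.
Mean > mode: the posterior has a right tail.

MAP estimate = 2.886, posterior expectation = 6.488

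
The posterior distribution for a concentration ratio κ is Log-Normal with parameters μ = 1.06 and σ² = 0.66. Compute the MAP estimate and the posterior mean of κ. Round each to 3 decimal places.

Mode = exp(μ − σ²) = exp(0.40) = 1.492.
Mean = exp(μ + σ²/2) = exp(1.390) = 4.015.
The posterior is right-skewed, so the mean exceeds the mode.

MAP = 1.492; posterior mean = 4.015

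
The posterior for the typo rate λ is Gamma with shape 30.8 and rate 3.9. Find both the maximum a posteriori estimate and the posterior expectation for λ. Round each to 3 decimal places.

λ_MAP = 7.641, E[λ|data] = 7.897

Mode = (α−1)/β = 29.8/3.9 = 7.641.
Mean = α/β = 30.8/3.9 = 7.897.
Mean > mode: the posterior has a right tail.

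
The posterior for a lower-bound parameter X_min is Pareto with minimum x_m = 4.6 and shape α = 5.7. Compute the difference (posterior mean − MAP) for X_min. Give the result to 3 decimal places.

0.979

The Pareto density is strictly decreasing on [x_m, ∞), so the mode is x_m = 4.600.
Mean = α·x_m/(α−1) = 5.7·4.6/4.7 = 5.579.
Difference = 5.579 − 4.600 = 0.979.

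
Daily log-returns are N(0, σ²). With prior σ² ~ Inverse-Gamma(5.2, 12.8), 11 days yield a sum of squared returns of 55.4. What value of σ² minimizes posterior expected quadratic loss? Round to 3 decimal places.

4.175

Posterior: Inverse-Gamma(shape = 5.2+11/2 = 10.7, scale = 12.8+55.4/2 = 40.5).
Mode = β/(α+1) = 40.5/11.7 = 3.462.
Mean = β/(α−1) = 40.5/9.7 = 4.175.
Quadratic loss ⇒ the optimal estimator is the posterior mean.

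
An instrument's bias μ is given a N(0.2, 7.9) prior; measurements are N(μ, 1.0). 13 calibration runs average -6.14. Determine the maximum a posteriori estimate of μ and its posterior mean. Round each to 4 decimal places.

Posterior for μ is Normal. Precision-weighted mean: (1/7.9·0.2 + 13/1.0·-6.14) / (1/7.9 + 13/1.0) = -6.0789.
A Normal posterior is symmetric, so mode = mean.

MAP = -6.0789; posterior mean = -6.0789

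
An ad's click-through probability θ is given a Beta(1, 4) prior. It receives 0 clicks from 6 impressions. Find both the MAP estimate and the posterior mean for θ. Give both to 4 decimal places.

MAP = 0.0000; posterior mean = 0.0909

Posterior: Beta(1+0, 4+6) = Beta(1, 10).
Since α = 1 ≤ 1 and β > 1, the Beta density is monotone decreasing on [0,1]; the mode is at 0.
Mean = 1/(1+10) = 0.0909.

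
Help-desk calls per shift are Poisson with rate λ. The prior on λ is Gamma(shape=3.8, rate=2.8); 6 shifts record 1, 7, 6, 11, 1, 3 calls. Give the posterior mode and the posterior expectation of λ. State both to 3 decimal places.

posterior mode = 3.614, posterior expectation = 3.727

Σ counts = 29. Posterior: Gamma(shape = 3.8+29 = 32.8, rate = 2.8+6 = 8.8).
Mode = (α−1)/β = 31.8/8.8 = 3.614.
Mean = α/β = 32.8/8.8 = 3.727.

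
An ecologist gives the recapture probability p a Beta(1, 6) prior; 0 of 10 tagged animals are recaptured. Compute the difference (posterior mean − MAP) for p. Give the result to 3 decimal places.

0.059

Posterior: Beta(1+0, 6+10) = Beta(1, 16).
Since α = 1 ≤ 1 and β > 1, the Beta density is monotone decreasing on [0,1]; the mode is at 0.
Mean = 1/(1+16) = 0.059.
Difference = 0.059 − 0.000 = 0.059.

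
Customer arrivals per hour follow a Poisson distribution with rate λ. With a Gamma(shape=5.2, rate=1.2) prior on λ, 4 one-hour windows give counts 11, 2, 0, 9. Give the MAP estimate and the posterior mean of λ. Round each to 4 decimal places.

MAP: 5.0385. Posterior mean: 5.2308.

Σ counts = 22. Posterior: Gamma(shape = 5.2+22 = 27.2, rate = 1.2+4 = 5.2).
Mode = (α−1)/β = 26.2/5.2 = 5.0385.
Mean = α/β = 27.2/5.2 = 5.2308.
The mean is pulled above the mode by the posterior's right skew.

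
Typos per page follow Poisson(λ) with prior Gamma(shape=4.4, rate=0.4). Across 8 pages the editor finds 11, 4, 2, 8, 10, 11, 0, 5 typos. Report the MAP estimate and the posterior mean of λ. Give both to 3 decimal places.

Σ counts = 51. Posterior: Gamma(shape = 4.4+51 = 55.4, rate = 0.4+8 = 8.4).
Mode = (α−1)/β = 54.4/8.4 = 6.476.
Mean = α/β = 55.4/8.4 = 6.595.

MAP = 6.476, posterior mean = 6.595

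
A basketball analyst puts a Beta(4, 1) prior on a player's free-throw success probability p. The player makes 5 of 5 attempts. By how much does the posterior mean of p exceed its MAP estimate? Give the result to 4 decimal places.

-0.1000

Posterior: Beta(4+5, 1+0) = Beta(9, 1).
Since β = 1 ≤ 1 and α > 1, the Beta density is monotone increasing on [0,1]; the mode is at 1.
Mean = 9/(9+1) = 0.9000.
Difference = 0.9000 − 1.0000 = -0.1000.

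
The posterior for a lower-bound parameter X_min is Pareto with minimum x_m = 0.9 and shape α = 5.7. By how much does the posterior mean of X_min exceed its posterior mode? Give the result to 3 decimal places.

The Pareto density is strictly decreasing on [x_m, ∞), so the mode is x_m = 0.900.
Mean = α·x_m/(α−1) = 5.7·0.9/4.7 = 1.091.
Difference = 1.091 − 0.900 = 0.191.

0.191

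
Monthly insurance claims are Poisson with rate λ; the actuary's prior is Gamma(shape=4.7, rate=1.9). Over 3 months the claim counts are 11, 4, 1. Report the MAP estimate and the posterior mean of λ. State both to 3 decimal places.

Σ counts = 16. Posterior: Gamma(shape = 4.7+16 = 20.7, rate = 1.9+3 = 4.9).
Mode = (α−1)/β = 19.7/4.9 = 4.020.
Mean = α/β = 20.7/4.9 = 4.224.

MAP = 4.020, posterior mean = 4.224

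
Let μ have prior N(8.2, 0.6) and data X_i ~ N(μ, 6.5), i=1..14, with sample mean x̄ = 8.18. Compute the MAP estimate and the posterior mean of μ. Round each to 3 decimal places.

MAP = 8.189, posterior mean = 8.189

Posterior for μ is Normal. Precision-weighted mean: (1/0.6·8.2 + 14/6.5·8.18) / (1/0.6 + 14/6.5) = 8.189.
A Normal posterior is symmetric, so mode = mean.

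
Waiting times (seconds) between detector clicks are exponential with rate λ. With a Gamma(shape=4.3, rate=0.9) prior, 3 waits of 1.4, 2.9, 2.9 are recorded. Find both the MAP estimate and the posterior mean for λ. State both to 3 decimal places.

MAP = 0.778, posterior mean = 0.901

Σ times = 7.2. Posterior: Gamma(shape = 4.3+3 = 7.3, rate = 0.9+7.2 = 8.1).
Mode = (α−1)/β = 6.3/8.1 = 0.778.
Mean = α/β = 7.3/8.1 = 0.901.
The mean is pulled above the mode by the posterior's right skew.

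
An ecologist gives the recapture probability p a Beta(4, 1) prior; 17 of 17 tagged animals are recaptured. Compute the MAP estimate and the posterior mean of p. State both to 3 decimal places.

MAP: 1.000. Posterior mean: 0.955.

Posterior: Beta(4+17, 1+0) = Beta(21, 1).
Since β = 1 ≤ 1 and α > 1, the Beta density is monotone increasing on [0,1]; the mode is at 1.
Mean = 21/(21+1) = 0.955.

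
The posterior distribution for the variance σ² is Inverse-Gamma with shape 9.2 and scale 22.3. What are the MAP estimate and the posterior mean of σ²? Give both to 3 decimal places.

Mode = β/(α+1) = 22.3/10.2 = 2.186.
Mean = β/(α−1) = 22.3/8.2 = 2.720.
Mean > mode: the posterior has a right tail.

MAP = 2.186, posterior mean = 2.720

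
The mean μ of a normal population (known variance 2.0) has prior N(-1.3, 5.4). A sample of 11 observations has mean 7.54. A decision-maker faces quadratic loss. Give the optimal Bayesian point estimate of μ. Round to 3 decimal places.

7.252

Posterior for μ is Normal. Precision-weighted mean: (1/5.4·-1.3 + 11/2.0·7.54) / (1/5.4 + 11/2.0) = 7.252.
A Normal posterior is symmetric, so mode = mean.
Quadratic loss ⇒ the optimal estimator is the posterior mean.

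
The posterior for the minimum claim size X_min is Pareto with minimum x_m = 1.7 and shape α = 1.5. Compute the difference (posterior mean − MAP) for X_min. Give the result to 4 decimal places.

The Pareto density is strictly decreasing on [x_m, ∞), so the mode is x_m = 1.7000.
Mean = α·x_m/(α−1) = 1.5·1.7/0.5 = 5.1000.
Difference = 5.1000 − 1.7000 = 3.4000.

3.4000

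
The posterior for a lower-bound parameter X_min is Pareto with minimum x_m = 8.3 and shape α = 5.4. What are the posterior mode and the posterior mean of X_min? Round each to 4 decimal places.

The Pareto density is strictly decreasing on [x_m, ∞), so the mode is x_m = 8.3000.
Mean = α·x_m/(α−1) = 5.4·8.3/4.4 = 10.1864.

MAP = 8.3000, posterior mean = 10.1864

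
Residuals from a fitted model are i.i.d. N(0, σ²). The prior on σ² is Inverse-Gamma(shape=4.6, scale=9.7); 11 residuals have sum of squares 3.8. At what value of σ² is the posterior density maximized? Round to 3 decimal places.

1.045

Posterior: Inverse-Gamma(shape = 4.6+11/2 = 10.1, scale = 9.7+3.8/2 = 11.6).
Mode = β/(α+1) = 11.6/11.1 = 1.045.
Mean = β/(α−1) = 11.6/9.1 = 1.275.
This is the posterior mode — the MAP estimate.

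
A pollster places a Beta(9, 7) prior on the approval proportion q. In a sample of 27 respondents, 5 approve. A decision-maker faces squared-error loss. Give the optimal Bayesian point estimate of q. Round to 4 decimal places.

Posterior: Beta(9+5, 7+22) = Beta(14, 29).
Mode = (14−1)/(14+29−2) = 13/41 = 0.3171.
Mean = 14/(14+29) = 14/43 = 0.3256.
Squared-error loss ⇒ the optimal estimator is the posterior mean.

0.3256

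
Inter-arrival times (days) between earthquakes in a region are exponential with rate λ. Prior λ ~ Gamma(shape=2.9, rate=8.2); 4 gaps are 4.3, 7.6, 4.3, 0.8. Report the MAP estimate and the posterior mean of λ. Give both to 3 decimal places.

MAP = 0.234, posterior mean = 0.274

Σ times = 17.0. Posterior: Gamma(shape = 2.9+4 = 6.9, rate = 8.2+17.0 = 25.2).
Mode = (α−1)/β = 5.9/25.2 = 0.234.
Mean = α/β = 6.9/25.2 = 0.274.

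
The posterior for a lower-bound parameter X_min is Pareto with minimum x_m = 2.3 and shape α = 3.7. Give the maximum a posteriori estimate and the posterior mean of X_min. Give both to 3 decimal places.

The Pareto density is strictly decreasing on [x_m, ∞), so the mode is x_m = 2.300.
Mean = α·x_m/(α−1) = 3.7·2.3/2.7 = 3.152.

maximum a posteriori estimate = 2.300, posterior mean = 3.152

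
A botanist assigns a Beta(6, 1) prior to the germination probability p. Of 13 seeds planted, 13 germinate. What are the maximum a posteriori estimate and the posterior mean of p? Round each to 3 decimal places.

Posterior: Beta(6+13, 1+0) = Beta(19, 1).
Since β = 1 ≤ 1 and α > 1, the Beta density is monotone increasing on [0,1]; the mode is at 1.
Mean = 19/(19+1) = 0.950.
Mode > mean: the posterior has a left tail.

p_MAP = 1.000, E[p|data] = 0.950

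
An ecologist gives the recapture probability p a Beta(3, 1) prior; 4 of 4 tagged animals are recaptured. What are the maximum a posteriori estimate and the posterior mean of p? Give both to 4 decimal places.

Posterior: Beta(3+4, 1+0) = Beta(7, 1).
Since β = 1 ≤ 1 and α > 1, the Beta density is monotone increasing on [0,1]; the mode is at 1.
Mean = 7/(7+1) = 0.8750.
Left-skewed posterior ⇒ mean < mode.

MAP: 1.0000. Posterior mean: 0.8750.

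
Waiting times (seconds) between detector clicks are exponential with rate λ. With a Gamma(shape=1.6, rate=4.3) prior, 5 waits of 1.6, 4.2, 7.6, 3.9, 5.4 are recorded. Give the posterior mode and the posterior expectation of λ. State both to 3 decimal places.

Σ times = 22.7. Posterior: Gamma(shape = 1.6+5 = 6.6, rate = 4.3+22.7 = 27.0).
Mode = (α−1)/β = 5.6/27.0 = 0.207.
Mean = α/β = 6.6/27.0 = 0.244.
Right-skewed posterior ⇒ mode < mean.

posterior mode = 0.207, posterior expectation = 0.244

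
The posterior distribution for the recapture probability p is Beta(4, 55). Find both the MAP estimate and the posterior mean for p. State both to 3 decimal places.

MAP = 0.053; posterior mean = 0.068

Mode = (4−1)/(4+55−2) = 3/57 = 0.053.
Mean = 4/(4+55) = 4/59 = 0.068.
The mean is pulled above the mode by the posterior's right skew.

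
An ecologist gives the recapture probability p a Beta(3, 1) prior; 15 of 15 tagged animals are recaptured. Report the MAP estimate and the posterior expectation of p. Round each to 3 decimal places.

MAP = 1.000, posterior mean = 0.947

Posterior: Beta(3+15, 1+0) = Beta(18, 1).
Since β = 1 ≤ 1 and α > 1, the Beta density is monotone increasing on [0,1]; the mode is at 1.
Mean = 18/(18+1) = 0.947.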